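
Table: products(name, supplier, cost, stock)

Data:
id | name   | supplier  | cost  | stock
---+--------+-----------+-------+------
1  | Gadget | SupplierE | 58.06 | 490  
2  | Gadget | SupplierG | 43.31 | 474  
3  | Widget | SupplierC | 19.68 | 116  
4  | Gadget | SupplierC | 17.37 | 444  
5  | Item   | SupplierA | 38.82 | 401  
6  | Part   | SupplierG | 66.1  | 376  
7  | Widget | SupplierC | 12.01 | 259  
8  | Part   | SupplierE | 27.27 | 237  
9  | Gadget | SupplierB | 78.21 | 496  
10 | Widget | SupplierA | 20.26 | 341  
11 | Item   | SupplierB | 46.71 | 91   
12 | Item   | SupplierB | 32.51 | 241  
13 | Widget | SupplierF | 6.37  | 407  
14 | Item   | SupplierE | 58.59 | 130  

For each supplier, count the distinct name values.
SELECT supplier, COUNT(DISTINCT name)
FROM products
GROUP BY supplier

Result:
  SupplierA: 2 distinct
  SupplierB: 2 distinct
  SupplierC: 2 distinct
  SupplierE: 3 distinct
  SupplierF: 1 distinct
  SupplierG: 2 distinct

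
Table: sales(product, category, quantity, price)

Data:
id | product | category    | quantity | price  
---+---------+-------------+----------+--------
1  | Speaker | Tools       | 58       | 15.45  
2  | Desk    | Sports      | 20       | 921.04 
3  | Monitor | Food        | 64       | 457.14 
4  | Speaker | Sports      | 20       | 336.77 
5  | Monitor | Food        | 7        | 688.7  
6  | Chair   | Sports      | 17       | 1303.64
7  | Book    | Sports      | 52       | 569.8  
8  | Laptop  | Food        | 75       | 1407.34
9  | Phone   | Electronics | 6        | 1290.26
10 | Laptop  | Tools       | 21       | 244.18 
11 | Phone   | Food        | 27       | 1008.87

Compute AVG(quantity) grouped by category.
SELECT category, AVG(quantity) as result
FROM sales
GROUP BY category

Result:
  Electronics: 6.00
  Food: 43.25
  Sports: 27.25
  Tools: 39.50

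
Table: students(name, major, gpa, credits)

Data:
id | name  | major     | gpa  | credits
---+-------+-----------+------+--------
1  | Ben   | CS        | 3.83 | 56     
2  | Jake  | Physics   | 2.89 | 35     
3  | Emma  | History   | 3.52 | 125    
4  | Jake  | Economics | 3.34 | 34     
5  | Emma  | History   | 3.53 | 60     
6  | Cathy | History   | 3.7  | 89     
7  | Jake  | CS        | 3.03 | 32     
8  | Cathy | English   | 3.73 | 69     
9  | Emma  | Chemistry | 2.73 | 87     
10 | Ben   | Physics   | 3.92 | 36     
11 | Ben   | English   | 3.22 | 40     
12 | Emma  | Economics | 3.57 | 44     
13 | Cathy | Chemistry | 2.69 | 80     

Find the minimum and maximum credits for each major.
SELECT major, MIN(credits), MAX(credits)
FROM students
GROUP BY major

Result:
  CS: min=32, max=56
  Chemistry: min=80, max=87
  Economics: min=34, max=44
  English: min=40, max=69
  History: min=60, max=125
  Physics: min=35, max=36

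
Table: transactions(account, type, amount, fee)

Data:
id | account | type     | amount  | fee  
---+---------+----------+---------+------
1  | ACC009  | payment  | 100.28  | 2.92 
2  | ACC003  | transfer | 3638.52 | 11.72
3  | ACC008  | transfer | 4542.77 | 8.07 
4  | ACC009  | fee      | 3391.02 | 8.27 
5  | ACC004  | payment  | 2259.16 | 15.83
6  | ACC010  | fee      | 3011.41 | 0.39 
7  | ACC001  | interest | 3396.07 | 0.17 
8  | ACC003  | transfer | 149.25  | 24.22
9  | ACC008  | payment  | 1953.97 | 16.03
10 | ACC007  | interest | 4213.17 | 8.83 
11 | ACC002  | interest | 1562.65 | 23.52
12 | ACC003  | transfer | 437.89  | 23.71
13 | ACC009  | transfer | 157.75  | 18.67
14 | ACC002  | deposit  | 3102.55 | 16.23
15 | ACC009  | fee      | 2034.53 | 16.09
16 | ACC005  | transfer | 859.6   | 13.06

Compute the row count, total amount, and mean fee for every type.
SELECT type,
       COUNT(*) as cnt,
       SUM(amount) as total_amount,
       AVG(fee) as avg_fee
FROM transactions
GROUP BY type

Result:
  deposit: 1 records, 3102.55 total amount, 16.23 avg fee
  fee: 3 records, 8436.96 total amount, 8.25 avg fee
  interest: 3 records, 9171.89 total amount, 10.84 avg fee
  payment: 3 records, 4313.41 total amount, 11.59 avg fee
  transfer: 6 records, 9785.78 total amount, 16.58 avg fee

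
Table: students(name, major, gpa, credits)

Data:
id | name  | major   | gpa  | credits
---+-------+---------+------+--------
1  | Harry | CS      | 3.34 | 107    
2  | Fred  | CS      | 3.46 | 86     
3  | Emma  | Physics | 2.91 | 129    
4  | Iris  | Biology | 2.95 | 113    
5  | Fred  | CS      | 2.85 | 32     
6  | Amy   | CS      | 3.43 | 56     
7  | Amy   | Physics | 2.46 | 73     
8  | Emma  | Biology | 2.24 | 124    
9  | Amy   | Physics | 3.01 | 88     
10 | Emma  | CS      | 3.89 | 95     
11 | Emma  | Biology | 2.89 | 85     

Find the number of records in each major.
SELECT major, COUNT(*) as count
FROM students
GROUP BY major

Result:
  Biology: 3
  CS: 5
  Physics: 3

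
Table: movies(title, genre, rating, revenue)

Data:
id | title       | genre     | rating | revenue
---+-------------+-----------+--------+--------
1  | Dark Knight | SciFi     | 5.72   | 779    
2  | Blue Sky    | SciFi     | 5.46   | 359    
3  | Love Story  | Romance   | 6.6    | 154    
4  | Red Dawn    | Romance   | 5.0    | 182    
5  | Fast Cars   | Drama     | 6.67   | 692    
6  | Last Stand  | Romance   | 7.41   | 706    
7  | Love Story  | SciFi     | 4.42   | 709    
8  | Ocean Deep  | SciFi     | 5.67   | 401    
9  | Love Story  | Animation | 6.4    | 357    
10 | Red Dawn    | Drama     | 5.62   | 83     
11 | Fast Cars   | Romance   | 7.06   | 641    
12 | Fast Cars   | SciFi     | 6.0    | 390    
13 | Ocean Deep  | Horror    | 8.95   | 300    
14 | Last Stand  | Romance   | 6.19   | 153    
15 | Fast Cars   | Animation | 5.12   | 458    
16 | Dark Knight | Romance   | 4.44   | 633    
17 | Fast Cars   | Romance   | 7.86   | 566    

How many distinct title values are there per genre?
SELECT genre, COUNT(DISTINCT title)
FROM movies
GROUP BY genre

Result:
  Animation: 2 distinct
  Drama: 2 distinct
  Horror: 1 distinct
  Romance: 5 distinct
  SciFi: 5 distinct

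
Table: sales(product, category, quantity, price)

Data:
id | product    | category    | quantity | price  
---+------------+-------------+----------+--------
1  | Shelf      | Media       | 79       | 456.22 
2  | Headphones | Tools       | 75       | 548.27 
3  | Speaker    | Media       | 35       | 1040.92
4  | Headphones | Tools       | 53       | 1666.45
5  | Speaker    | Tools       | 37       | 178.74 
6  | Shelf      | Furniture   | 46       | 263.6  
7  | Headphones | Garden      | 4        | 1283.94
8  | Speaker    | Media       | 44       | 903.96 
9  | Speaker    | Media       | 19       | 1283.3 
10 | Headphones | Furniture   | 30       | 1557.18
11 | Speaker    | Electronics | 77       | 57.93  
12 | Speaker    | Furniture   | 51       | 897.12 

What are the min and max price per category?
SELECT category, MIN(price), MAX(price)
FROM sales
GROUP BY category

Result:
  Electronics: min=57.93, max=57.93
  Furniture: min=263.60, max=1557.18
  Garden: min=1283.94, max=1283.94
  Media: min=456.22, max=1283.30
  Tools: min=178.74, max=1666.45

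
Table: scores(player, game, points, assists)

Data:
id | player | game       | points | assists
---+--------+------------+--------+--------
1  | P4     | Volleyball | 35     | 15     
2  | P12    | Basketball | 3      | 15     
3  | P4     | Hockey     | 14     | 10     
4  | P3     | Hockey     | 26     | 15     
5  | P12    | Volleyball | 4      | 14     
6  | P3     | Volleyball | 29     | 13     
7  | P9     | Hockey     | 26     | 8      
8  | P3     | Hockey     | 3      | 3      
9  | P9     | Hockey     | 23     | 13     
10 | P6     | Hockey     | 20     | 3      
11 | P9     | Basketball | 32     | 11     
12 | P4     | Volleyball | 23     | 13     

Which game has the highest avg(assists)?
SELECT game, AVG(assists) as val
FROM scores
GROUP BY game
ORDER BY val DESC
LIMIT 1

Result: Volleyball with avg(assists) = 13.75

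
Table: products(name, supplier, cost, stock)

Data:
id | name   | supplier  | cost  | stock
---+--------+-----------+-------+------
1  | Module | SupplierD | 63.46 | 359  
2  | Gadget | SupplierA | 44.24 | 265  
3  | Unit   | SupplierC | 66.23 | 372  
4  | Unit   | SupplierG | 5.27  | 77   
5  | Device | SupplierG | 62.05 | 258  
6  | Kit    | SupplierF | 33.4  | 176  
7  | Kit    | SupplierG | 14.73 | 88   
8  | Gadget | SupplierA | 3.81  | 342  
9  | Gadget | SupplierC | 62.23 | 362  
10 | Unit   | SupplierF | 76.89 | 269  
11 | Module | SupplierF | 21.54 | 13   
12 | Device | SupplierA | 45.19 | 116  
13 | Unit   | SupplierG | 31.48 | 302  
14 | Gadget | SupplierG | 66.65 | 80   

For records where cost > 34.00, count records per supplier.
SELECT supplier, COUNT(*)
FROM products
WHERE cost > 34.00
GROUP BY supplier

Note: WHERE filters rows before grouping.

Result:
  SupplierA: 2
  SupplierC: 2
  SupplierD: 1
  SupplierF: 1
  SupplierG: 2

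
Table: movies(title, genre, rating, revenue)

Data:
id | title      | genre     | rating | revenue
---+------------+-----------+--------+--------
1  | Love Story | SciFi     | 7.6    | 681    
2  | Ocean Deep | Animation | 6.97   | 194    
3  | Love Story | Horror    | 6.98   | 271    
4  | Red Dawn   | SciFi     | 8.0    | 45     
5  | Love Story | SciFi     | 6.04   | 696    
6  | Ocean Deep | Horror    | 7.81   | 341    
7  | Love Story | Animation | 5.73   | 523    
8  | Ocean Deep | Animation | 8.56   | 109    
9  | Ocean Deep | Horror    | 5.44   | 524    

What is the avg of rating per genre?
SELECT genre, AVG(rating) as result
FROM movies
GROUP BY genre

Result:
  Animation: 7.09
  Horror: 6.74
  SciFi: 7.21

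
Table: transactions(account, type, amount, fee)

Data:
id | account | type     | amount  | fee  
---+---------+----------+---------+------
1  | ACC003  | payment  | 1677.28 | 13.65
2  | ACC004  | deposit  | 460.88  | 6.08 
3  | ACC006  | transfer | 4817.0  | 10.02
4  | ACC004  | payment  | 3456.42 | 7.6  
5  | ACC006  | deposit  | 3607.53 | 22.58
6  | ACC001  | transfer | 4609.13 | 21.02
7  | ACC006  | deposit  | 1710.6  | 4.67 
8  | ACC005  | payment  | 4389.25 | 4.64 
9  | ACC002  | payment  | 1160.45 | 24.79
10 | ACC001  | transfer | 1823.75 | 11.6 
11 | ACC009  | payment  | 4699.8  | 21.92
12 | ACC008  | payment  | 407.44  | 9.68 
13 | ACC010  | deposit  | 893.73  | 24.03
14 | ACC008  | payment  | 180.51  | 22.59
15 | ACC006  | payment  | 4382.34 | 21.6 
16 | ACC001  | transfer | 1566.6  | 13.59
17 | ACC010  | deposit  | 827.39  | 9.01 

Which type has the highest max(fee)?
SELECT type, MAX(fee) as val
FROM transactions
GROUP BY type
ORDER BY val DESC
LIMIT 1

Result: payment with max(fee) = 24.79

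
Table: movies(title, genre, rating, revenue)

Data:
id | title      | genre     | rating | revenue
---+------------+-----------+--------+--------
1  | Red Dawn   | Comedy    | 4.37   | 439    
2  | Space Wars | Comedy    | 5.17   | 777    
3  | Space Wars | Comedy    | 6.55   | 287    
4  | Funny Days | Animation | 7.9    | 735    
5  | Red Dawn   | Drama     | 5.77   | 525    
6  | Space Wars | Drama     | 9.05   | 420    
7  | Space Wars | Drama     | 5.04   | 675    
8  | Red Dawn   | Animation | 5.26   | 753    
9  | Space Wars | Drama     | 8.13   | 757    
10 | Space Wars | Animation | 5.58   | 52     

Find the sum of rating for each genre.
SELECT genre, SUM(rating) as result
FROM movies
GROUP BY genre

Result:
  Animation: 18.74
  Comedy: 16.09
  Drama: 27.99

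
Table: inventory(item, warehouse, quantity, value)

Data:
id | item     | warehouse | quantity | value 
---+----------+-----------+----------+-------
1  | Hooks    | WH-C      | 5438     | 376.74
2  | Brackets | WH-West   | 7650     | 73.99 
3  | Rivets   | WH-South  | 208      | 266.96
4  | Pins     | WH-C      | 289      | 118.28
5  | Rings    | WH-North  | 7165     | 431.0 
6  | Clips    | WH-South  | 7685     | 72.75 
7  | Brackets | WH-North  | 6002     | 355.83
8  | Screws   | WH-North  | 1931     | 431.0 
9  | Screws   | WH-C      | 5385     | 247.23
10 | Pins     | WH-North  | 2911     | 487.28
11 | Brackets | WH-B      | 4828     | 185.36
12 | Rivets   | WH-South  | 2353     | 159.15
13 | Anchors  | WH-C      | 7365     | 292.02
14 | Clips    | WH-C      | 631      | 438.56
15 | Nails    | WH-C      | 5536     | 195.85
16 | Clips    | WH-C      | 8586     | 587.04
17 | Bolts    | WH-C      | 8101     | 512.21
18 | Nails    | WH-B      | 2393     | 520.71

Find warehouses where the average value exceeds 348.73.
SELECT warehouse, AVG(value)
FROM inventory
GROUP BY warehouse
HAVING AVG(value) > 348.73

Result:
  WH-B: avg=353.04
  WH-North: avg=426.28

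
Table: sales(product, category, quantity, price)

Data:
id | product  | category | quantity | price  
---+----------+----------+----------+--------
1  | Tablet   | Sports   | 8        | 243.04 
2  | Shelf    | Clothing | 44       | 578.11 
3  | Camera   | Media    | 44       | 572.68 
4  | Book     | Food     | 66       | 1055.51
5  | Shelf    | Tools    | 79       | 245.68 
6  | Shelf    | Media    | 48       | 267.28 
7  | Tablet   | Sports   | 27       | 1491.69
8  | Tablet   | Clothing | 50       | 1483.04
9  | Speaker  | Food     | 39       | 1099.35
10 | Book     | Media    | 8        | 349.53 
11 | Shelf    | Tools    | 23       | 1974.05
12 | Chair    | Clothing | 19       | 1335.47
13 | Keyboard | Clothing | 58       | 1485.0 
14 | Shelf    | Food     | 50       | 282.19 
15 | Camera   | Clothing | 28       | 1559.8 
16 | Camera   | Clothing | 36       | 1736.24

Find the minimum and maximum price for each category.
SELECT category, MIN(price), MAX(price)
FROM sales
GROUP BY category

Result:
  Clothing: min=578.11, max=1736.24
  Food: min=282.19, max=1099.35
  Media: min=267.28, max=572.68
  Sports: min=243.04, max=1491.69
  Tools: min=245.68, max=1974.05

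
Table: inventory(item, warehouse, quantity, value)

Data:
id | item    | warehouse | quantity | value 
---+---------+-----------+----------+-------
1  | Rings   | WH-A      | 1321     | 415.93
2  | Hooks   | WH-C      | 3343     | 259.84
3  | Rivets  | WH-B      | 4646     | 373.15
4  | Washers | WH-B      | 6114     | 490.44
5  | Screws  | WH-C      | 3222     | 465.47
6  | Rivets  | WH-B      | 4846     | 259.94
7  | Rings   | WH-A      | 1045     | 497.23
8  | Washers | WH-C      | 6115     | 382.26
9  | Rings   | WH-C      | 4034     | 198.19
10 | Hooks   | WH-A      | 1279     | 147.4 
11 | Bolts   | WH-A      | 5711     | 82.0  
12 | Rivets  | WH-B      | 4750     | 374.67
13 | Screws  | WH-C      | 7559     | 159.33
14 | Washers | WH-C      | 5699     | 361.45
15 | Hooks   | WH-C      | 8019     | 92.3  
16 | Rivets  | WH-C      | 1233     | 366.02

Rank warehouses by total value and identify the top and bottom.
SELECT warehouse, SUM(value)
FROM inventory
GROUP BY warehouse
ORDER BY SUM(value)

All groups:
  WH-A: 1142.56
  WH-B: 1498.20
  WH-C: 2284.86

Highest: WH-C (2284.86)
Lowest: WH-A (1142.56)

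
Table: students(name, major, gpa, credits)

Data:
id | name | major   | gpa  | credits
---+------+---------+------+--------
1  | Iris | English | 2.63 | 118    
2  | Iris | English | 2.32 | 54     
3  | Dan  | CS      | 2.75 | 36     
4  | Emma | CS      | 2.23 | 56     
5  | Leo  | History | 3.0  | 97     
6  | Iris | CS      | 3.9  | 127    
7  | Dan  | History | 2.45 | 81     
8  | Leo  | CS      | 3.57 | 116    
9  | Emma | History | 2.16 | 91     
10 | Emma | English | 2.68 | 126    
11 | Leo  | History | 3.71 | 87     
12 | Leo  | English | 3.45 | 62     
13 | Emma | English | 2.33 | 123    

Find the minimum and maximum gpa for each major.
SELECT major, MIN(gpa), MAX(gpa)
FROM students
GROUP BY major

Result:
  CS: min=2.23, max=3.90
  English: min=2.32, max=3.45
  History: min=2.16, max=3.71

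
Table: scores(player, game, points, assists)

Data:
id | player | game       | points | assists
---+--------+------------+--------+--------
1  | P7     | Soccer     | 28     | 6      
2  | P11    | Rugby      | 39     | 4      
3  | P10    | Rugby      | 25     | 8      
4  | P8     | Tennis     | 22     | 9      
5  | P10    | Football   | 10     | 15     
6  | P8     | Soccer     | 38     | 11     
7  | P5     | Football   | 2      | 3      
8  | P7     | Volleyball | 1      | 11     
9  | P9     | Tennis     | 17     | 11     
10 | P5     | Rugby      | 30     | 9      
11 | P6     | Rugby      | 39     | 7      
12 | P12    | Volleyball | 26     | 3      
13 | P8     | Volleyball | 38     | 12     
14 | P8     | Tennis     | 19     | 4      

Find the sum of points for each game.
SELECT game, SUM(points) as result
FROM scores
GROUP BY game

Result:
  Football: 12
  Rugby: 133
  Soccer: 66
  Tennis: 58
  Volleyball: 65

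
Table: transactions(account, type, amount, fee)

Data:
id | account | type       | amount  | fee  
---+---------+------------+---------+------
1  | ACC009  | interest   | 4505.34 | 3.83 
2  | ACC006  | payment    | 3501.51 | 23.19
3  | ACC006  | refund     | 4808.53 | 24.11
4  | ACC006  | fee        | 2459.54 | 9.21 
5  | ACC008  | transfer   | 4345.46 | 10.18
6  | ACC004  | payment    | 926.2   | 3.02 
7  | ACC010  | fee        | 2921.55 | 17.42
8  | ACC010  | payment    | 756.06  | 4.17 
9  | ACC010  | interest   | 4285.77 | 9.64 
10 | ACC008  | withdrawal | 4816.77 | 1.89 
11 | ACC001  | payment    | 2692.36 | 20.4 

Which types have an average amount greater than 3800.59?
SELECT type, AVG(amount)
FROM transactions
GROUP BY type
HAVING AVG(amount) > 3800.59

Result:
  interest: avg=4395.56
  refund: avg=4808.53
  transfer: avg=4345.46
  withdrawal: avg=4816.77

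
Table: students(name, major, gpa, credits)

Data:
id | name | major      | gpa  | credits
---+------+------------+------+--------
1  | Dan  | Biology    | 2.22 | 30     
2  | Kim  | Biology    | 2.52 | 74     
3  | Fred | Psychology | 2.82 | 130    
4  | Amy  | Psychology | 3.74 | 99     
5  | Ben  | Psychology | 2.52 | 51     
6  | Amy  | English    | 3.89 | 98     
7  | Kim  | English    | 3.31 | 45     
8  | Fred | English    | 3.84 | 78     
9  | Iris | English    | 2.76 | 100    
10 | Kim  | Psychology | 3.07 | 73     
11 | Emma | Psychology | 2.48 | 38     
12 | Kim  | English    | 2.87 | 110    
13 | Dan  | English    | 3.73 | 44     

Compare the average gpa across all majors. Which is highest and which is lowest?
SELECT major, AVG(gpa)
FROM students
GROUP BY major
ORDER BY AVG(gpa)

All groups:
  Biology: 2.37
  Psychology: 2.93
  English: 3.40

Highest: English (3.40)
Lowest: Biology (2.37)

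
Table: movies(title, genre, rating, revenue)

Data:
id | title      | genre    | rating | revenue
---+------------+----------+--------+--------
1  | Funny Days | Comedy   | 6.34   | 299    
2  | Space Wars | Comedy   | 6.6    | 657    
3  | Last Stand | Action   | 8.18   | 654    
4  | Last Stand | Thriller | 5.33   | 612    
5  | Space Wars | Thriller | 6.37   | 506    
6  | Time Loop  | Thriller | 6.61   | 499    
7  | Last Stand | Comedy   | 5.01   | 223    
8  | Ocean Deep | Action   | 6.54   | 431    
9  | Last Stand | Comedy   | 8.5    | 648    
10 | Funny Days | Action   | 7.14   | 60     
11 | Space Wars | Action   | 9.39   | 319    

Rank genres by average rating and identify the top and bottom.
SELECT genre, AVG(rating)
FROM movies
GROUP BY genre
ORDER BY AVG(rating)

All groups:
  Thriller: 6.10
  Comedy: 6.61
  Action: 7.81

Highest: Action (7.81)
Lowest: Thriller (6.10)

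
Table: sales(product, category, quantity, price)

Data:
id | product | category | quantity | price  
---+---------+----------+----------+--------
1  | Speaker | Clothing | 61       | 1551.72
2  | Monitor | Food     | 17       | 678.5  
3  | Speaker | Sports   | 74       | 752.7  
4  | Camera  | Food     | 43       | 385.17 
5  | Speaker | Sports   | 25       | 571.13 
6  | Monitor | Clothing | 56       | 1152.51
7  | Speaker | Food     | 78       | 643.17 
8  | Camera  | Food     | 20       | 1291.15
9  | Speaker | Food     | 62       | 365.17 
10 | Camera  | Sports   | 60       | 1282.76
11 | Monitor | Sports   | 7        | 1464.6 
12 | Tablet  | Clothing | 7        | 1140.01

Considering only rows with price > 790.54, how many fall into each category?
SELECT category, COUNT(*)
FROM sales
WHERE price > 790.54
GROUP BY category

Note: WHERE filters rows before grouping.

Result:
  Clothing: 3
  Food: 1
  Sports: 2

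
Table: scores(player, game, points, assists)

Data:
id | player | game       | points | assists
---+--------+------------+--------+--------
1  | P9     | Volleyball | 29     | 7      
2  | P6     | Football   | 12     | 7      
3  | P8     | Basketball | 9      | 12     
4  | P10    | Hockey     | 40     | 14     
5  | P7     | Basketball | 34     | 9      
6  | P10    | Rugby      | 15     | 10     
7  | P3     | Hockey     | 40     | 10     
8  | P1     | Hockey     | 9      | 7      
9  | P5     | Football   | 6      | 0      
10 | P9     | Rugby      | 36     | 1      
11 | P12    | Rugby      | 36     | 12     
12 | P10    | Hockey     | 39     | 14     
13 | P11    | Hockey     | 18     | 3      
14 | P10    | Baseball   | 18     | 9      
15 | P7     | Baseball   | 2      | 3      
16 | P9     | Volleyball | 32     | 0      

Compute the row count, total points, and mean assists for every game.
SELECT game,
       COUNT(*) as cnt,
       SUM(points) as total_points,
       AVG(assists) as avg_assists
FROM scores
GROUP BY game

Result:
  Baseball: 2 records, 20 total points, 6.00 avg assists
  Basketball: 2 records, 43 total points, 10.50 avg assists
  Football: 2 records, 18 total points, 3.50 avg assists
  Hockey: 5 records, 146 total points, 9.60 avg assists
  Rugby: 3 records, 87 total points, 7.67 avg assists
  Volleyball: 2 records, 61 total points, 3.50 avg assists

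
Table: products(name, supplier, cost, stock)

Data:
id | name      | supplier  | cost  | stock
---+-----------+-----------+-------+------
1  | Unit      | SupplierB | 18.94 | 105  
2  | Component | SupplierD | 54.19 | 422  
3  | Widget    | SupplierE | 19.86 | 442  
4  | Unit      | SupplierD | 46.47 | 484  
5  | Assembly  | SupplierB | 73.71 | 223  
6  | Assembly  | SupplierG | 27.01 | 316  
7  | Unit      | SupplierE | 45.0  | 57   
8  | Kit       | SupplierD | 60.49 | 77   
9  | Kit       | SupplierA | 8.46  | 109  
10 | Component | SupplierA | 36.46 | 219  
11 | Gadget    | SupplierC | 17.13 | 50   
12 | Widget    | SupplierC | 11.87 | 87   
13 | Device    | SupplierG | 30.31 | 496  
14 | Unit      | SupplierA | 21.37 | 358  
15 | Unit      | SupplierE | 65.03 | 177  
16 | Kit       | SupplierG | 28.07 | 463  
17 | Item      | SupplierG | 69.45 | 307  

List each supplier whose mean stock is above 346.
SELECT supplier, AVG(stock)
FROM products
GROUP BY supplier
HAVING AVG(stock) > 346

Result:
  SupplierG: avg=395.50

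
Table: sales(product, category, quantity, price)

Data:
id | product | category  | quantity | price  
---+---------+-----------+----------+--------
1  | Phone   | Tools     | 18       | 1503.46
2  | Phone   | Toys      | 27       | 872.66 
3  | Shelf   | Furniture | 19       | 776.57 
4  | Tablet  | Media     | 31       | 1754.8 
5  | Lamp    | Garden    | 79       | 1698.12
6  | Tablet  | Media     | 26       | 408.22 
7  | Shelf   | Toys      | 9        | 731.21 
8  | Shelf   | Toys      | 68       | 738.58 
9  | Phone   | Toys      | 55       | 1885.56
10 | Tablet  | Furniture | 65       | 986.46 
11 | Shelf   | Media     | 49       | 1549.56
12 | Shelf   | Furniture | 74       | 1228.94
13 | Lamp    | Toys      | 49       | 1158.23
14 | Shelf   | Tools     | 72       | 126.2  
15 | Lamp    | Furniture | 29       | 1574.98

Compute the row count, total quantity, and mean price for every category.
SELECT category,
       COUNT(*) as cnt,
       SUM(quantity) as total_quantity,
       AVG(price) as avg_price
FROM sales
GROUP BY category

Result:
  Furniture: 4 records, 187 total quantity, 1141.74 avg price
  Garden: 1 records, 79 total quantity, 1698.12 avg price
  Media: 3 records, 106 total quantity, 1237.53 avg price
  Tools: 2 records, 90 total quantity, 814.83 avg price
  Toys: 5 records, 208 total quantity, 1077.25 avg price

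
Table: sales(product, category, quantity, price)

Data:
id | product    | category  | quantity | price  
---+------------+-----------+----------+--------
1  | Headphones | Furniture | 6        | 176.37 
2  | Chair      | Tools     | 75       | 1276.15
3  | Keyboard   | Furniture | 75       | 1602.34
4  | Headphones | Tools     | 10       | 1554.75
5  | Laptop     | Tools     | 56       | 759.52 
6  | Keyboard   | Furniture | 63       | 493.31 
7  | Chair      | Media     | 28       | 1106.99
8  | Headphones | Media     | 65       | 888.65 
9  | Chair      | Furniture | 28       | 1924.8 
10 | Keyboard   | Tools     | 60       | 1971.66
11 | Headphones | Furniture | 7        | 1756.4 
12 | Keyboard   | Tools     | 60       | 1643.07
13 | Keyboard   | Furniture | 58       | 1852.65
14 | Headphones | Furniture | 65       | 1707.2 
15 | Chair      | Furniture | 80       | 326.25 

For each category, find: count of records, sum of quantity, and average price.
SELECT category,
       COUNT(*) as cnt,
       SUM(quantity) as total_quantity,
       AVG(price) as avg_price
FROM sales
GROUP BY category

Result:
  Furniture: 8 records, 382 total quantity, 1229.92 avg price
  Media: 2 records, 93 total quantity, 997.82 avg price
  Tools: 5 records, 261 total quantity, 1441.03 avg price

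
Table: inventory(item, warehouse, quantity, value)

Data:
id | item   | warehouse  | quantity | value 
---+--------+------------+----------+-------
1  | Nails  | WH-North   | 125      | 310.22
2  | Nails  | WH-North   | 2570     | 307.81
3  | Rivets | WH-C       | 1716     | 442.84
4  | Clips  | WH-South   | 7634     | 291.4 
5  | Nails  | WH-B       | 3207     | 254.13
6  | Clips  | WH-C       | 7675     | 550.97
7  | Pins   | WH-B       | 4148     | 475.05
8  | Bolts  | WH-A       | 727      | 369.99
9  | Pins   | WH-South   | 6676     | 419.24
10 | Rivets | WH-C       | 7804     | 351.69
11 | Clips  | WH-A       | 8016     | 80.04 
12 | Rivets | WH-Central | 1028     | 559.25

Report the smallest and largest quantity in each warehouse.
SELECT warehouse, MIN(quantity), MAX(quantity)
FROM inventory
GROUP BY warehouse

Result:
  WH-A: min=727, max=8016
  WH-B: min=3207, max=4148
  WH-C: min=1716, max=7804
  WH-Central: min=1028, max=1028
  WH-North: min=125, max=2570
  WH-South: min=6676, max=7634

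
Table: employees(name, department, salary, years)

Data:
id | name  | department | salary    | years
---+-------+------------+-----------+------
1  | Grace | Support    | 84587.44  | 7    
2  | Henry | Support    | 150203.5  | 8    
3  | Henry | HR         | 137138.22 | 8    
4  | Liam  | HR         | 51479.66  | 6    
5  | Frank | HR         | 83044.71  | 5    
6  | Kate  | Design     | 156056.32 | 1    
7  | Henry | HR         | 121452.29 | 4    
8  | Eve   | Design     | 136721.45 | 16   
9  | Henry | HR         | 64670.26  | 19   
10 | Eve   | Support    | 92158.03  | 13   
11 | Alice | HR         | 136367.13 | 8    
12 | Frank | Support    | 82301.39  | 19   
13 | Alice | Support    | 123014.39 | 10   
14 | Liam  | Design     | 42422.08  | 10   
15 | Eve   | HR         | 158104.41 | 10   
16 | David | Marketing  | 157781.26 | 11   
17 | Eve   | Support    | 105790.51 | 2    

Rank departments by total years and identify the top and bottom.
SELECT department, SUM(years)
FROM employees
GROUP BY department
ORDER BY SUM(years)

All groups:
  Marketing: 11
  Design: 27
  Support: 59
  HR: 60

Highest: HR (60)
Lowest: Marketing (11)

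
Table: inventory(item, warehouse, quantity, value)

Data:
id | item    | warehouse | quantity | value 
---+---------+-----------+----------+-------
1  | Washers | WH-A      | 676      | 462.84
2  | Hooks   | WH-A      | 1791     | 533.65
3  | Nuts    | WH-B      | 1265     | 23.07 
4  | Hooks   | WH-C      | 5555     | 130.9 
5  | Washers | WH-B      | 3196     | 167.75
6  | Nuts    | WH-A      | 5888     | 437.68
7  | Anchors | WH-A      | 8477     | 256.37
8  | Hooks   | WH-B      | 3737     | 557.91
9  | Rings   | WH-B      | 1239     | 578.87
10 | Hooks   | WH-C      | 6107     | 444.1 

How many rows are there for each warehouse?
SELECT warehouse, COUNT(*) as count
FROM inventory
GROUP BY warehouse

Result:
  WH-A: 4
  WH-B: 4
  WH-C: 2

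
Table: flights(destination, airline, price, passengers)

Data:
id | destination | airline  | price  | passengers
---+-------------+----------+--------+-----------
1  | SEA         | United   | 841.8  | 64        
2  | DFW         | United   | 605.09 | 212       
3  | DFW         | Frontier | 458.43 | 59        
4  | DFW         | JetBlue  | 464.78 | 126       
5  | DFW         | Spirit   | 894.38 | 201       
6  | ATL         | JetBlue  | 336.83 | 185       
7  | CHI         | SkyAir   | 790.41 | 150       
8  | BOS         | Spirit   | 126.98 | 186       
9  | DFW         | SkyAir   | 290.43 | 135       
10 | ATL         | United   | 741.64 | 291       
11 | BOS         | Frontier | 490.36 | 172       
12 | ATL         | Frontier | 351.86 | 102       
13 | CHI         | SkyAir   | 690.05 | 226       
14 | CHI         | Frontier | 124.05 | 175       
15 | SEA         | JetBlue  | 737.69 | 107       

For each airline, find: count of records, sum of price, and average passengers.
SELECT airline,
       COUNT(*) as cnt,
       SUM(price) as total_price,
       AVG(passengers) as avg_passengers
FROM flights
GROUP BY airline

Result:
  Frontier: 4 records, 1424.70 total price, 127.00 avg passengers
  JetBlue: 3 records, 1539.30 total price, 139.33 avg passengers
  SkyAir: 3 records, 1770.89 total price, 170.33 avg passengers
  Spirit: 2 records, 1021.36 total price, 193.50 avg passengers
  United: 3 records, 2188.53 total price, 189.00 avg passengers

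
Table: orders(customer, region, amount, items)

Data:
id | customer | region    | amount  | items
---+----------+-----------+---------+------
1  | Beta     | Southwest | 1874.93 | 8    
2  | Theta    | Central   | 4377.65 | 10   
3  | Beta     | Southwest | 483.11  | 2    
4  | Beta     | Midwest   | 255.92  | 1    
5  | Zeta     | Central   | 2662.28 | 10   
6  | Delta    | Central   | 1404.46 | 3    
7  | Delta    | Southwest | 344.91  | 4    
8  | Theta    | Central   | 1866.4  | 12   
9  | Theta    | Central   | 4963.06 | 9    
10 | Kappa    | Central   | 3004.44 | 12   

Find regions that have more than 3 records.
SELECT region, COUNT(*) as cnt
FROM orders
GROUP BY region
HAVING COUNT(*) > 3

Result:
  Central: 6

Note: HAVING filters groups after aggregation, WHERE filters rows before.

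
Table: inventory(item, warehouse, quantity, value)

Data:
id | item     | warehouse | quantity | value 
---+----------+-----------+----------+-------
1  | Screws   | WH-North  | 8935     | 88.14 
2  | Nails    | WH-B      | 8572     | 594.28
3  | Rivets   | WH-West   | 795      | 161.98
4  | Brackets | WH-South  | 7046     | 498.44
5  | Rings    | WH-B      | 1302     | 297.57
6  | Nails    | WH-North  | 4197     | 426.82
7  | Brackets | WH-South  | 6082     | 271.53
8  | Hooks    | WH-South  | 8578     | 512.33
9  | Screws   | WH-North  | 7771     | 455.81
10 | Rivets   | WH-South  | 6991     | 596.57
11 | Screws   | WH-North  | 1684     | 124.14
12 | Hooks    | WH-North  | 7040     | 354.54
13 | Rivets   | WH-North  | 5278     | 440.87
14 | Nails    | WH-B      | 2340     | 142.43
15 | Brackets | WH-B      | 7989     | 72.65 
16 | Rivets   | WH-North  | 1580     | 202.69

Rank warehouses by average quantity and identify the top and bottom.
SELECT warehouse, AVG(quantity)
FROM inventory
GROUP BY warehouse
ORDER BY AVG(quantity)

All groups:
  WH-West: 795.00
  WH-B: 5050.75
  WH-North: 5212.14
  WH-South: 7174.25

Highest: WH-South (7174.25)
Lowest: WH-West (795.00)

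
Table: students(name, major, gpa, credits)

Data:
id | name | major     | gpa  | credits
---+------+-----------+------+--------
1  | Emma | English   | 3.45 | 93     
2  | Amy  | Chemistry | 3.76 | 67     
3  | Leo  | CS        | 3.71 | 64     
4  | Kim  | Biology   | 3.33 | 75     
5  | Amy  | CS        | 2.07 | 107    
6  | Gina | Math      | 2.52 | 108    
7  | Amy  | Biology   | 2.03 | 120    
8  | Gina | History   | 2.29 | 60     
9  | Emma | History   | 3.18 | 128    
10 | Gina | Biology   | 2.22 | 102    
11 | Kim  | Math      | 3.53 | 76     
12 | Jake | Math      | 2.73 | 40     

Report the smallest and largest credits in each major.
SELECT major, MIN(credits), MAX(credits)
FROM students
GROUP BY major

Result:
  Biology: min=75, max=120
  CS: min=64, max=107
  Chemistry: min=67, max=67
  English: min=93, max=93
  History: min=60, max=128
  Math: min=40, max=108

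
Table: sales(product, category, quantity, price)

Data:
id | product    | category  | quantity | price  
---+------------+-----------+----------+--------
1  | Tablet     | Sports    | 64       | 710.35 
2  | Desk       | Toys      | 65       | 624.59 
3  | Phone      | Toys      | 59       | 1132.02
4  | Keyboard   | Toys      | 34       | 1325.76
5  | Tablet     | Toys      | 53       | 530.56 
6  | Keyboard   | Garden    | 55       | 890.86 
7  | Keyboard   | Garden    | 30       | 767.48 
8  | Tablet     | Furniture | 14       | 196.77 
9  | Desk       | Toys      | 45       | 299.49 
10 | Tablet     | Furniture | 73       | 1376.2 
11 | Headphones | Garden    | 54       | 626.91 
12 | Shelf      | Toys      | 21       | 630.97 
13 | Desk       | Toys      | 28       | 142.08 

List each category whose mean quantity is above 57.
SELECT category, AVG(quantity)
FROM sales
GROUP BY category
HAVING AVG(quantity) > 57

Result:
  Sports: avg=64.00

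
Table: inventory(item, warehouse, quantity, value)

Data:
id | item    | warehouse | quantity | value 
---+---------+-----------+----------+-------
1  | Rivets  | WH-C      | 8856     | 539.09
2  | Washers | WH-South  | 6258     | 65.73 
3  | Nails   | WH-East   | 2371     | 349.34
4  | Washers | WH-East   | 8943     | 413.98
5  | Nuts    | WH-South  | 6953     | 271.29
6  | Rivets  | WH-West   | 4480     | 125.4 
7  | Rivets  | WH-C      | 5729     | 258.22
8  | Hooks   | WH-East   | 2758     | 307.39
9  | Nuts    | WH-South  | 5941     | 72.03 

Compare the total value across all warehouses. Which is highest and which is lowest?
SELECT warehouse, SUM(value)
FROM inventory
GROUP BY warehouse
ORDER BY SUM(value)

All groups:
  WH-West: 125.40
  WH-South: 409.05
  WH-C: 797.31
  WH-East: 1070.71

Highest: WH-East (1070.71)
Lowest: WH-West (125.40)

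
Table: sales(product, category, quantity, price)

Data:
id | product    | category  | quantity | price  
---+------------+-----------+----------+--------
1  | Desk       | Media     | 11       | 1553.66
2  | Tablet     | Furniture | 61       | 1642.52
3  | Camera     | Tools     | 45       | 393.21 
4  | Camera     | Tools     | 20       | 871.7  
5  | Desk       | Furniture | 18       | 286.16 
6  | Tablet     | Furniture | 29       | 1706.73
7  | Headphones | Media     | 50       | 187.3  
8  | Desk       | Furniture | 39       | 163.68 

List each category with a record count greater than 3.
SELECT category, COUNT(*) as cnt
FROM sales
GROUP BY category
HAVING COUNT(*) > 3

Result:
  Furniture: 4

Note: HAVING filters groups after aggregation, WHERE filters rows before.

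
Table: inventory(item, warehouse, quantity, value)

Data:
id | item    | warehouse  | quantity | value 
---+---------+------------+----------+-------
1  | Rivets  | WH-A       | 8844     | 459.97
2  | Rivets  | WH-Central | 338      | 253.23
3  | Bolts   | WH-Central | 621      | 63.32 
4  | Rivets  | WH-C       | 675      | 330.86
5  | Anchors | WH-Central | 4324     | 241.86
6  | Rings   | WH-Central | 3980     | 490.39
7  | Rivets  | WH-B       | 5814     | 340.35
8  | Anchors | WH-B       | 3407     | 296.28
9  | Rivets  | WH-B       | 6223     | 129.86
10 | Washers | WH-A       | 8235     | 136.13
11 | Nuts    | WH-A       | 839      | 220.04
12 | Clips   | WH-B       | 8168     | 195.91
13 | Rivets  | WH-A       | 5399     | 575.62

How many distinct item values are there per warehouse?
SELECT warehouse, COUNT(DISTINCT item)
FROM inventory
GROUP BY warehouse

Result:
  WH-A: 3 distinct
  WH-B: 3 distinct
  WH-C: 1 distinct
  WH-Central: 4 distinct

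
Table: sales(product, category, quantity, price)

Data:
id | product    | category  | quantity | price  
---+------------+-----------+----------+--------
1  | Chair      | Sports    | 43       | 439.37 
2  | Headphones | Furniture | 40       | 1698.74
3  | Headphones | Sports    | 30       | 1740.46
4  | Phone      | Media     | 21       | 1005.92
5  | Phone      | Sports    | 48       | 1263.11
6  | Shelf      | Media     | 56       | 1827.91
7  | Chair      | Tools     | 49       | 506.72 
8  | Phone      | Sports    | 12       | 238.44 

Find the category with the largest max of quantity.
SELECT category, MAX(quantity) as val
FROM sales
GROUP BY category
ORDER BY val DESC
LIMIT 1

Result: Media with max(quantity) = 56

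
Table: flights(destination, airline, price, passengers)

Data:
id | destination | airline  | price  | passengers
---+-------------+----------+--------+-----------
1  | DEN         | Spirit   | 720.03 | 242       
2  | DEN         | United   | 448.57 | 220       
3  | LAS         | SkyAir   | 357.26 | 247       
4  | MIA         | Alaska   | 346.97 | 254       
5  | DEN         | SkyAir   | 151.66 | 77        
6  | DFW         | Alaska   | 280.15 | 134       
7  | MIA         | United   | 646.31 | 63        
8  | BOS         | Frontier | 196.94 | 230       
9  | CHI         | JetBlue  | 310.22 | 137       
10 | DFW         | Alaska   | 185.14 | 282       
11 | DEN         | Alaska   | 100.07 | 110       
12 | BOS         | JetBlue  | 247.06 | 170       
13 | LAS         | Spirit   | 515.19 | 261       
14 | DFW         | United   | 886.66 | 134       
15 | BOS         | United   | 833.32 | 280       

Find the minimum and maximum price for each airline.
SELECT airline, MIN(price), MAX(price)
FROM flights
GROUP BY airline

Result:
  Alaska: min=100.07, max=346.97
  Frontier: min=196.94, max=196.94
  JetBlue: min=247.06, max=310.22
  SkyAir: min=151.66, max=357.26
  Spirit: min=515.19, max=720.03
  United: min=448.57, max=886.66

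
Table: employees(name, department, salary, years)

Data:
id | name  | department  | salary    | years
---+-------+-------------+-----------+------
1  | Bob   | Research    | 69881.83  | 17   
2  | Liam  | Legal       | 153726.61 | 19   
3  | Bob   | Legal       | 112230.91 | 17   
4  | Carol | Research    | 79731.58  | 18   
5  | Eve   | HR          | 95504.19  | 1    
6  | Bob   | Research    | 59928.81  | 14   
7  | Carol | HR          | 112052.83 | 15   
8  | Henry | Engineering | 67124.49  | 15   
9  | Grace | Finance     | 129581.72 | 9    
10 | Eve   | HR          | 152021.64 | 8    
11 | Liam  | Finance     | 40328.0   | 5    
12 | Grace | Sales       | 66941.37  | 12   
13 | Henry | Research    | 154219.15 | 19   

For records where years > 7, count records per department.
SELECT department, COUNT(*)
FROM employees
WHERE years > 7
GROUP BY department

Note: WHERE filters rows before grouping.

Result:
  Engineering: 1
  Finance: 1
  HR: 2
  Legal: 2
  Research: 4
  Sales: 1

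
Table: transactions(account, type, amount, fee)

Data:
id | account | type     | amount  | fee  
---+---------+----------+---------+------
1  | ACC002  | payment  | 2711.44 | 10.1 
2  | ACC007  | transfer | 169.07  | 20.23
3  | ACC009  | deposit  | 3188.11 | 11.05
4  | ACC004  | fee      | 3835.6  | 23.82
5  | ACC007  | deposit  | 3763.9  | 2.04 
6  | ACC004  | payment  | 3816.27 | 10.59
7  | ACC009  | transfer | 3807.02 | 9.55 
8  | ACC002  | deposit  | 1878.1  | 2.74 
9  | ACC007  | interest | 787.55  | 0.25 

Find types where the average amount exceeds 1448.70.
SELECT type, AVG(amount)
FROM transactions
GROUP BY type
HAVING AVG(amount) > 1448.70

Result:
  deposit: avg=2943.37
  fee: avg=3835.60
  payment: avg=3263.86
  transfer: avg=1988.05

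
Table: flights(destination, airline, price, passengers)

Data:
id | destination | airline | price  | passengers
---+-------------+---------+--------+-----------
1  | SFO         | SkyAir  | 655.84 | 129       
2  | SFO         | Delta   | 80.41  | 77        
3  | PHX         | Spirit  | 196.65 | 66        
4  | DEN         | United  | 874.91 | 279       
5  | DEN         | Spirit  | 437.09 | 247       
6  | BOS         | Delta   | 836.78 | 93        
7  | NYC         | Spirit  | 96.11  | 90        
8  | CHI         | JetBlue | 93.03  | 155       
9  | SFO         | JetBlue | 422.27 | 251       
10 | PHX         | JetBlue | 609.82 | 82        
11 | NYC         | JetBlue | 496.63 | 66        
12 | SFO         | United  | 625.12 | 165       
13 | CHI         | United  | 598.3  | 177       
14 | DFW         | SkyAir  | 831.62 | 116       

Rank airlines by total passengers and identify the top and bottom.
SELECT airline, SUM(passengers)
FROM flights
GROUP BY airline
ORDER BY SUM(passengers)

All groups:
  Delta: 170
  SkyAir: 245
  Spirit: 403
  JetBlue: 554
  United: 621

Highest: United (621)
Lowest: Delta (170)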